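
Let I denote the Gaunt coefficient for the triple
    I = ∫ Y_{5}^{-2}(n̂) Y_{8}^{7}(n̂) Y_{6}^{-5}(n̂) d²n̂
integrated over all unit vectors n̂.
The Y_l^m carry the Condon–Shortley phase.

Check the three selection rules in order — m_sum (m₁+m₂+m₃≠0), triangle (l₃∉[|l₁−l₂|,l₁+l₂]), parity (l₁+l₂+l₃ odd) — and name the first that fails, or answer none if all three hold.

parity

azimuthal sum: -2 + 7 − 5 = 0  ✓
3 ≤ 6 ≤ 13 (triangle on l)  ✓
L = 5 + 8 + 6 = 19 (odd)  ✗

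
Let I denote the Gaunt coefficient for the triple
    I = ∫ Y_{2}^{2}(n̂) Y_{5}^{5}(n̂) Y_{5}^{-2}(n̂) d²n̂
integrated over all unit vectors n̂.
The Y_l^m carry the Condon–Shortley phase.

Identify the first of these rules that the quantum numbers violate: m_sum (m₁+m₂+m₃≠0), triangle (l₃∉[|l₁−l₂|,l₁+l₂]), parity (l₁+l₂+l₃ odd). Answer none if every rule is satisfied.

m_sum

Σmᵢ = 5  ✗
l₃∈[|l₁−l₂|,l₁+l₂]=[3,7], have l₃=5
Σlᵢ = 12 ⇒ even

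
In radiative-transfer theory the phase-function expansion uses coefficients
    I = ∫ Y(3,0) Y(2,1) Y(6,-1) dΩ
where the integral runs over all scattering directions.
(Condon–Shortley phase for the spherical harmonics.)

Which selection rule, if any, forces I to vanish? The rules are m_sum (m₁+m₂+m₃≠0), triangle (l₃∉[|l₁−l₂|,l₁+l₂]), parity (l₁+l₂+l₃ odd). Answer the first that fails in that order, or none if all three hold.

triangle

m₁+m₂+m₃ = 0 + 1 − 1 = 0  ✓
triangle: |3−2|=1 ≤ l₃=6 ≤ 3+2=5  ✗
parity: l₁+l₂+l₃ = 11 is odd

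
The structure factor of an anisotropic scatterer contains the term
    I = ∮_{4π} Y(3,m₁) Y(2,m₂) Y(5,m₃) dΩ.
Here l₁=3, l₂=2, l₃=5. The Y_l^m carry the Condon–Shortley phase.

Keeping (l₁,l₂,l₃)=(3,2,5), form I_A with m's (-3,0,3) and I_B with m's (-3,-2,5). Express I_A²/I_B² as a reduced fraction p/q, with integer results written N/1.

Shared (l₁,l₂,l₃)=(3,2,5): N and (l;000)² cancel in I_A²/I_B².
A: Δ = 0!·6!·4!/11! = 1/2310; Racah Σ t=0..0: t=0:+1/2880 = 1/2880; ⇒ 3j(3 2 5; -3 0 3)² = 2/165, sgn +1
B: Δ = 0!·6!·4!/11! = 1/2310; Racah Σ t=0..0: t=0:+1/17280 = 1/17280; ⇒ 3j(3 2 5; -3 -2 5)² = 1/11, sgn +1
I_A²/I_B² = (2/165)/(1/11) = 2/15

2/15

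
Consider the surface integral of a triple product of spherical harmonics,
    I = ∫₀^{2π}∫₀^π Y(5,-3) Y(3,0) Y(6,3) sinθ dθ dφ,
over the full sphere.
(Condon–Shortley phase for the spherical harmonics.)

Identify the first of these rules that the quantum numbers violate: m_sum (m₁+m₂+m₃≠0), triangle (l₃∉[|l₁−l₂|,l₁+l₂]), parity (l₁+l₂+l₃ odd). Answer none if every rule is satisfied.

none

Σmᵢ = 0  ✓
l₃∈[|l₁−l₂|,l₁+l₂]=[2,8], have l₃=6  ✓
Σlᵢ = 14 ⇒ even  ✓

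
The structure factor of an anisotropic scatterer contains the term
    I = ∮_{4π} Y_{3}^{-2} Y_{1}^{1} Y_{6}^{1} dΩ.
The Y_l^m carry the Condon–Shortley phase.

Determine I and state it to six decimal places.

triangle: need 2≤l₃≤4, have 6; I=0

0.000000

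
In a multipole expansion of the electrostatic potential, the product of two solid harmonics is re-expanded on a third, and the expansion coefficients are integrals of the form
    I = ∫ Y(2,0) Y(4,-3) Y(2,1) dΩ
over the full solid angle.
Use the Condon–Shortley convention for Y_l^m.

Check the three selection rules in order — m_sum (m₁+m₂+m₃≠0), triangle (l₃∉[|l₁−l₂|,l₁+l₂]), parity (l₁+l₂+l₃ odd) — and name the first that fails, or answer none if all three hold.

azimuthal sum: 0 − 3 + 1 = -2  ✗
2 ≤ 2 ≤ 6 (triangle on l)
L = 2 + 4 + 2 = 8 (even)

m_sum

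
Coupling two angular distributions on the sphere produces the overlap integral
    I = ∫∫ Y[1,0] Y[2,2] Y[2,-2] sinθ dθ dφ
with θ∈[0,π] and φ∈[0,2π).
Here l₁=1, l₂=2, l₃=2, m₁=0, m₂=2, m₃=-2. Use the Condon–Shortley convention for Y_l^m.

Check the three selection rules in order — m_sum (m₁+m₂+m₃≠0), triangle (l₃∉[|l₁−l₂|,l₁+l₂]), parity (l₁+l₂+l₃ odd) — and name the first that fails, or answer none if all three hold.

Σmᵢ = 0  ✓
l₃∈[|l₁−l₂|,l₁+l₂]=[1,3], have l₃=2  ✓
Σlᵢ = 5 ⇒ odd  ✗

parity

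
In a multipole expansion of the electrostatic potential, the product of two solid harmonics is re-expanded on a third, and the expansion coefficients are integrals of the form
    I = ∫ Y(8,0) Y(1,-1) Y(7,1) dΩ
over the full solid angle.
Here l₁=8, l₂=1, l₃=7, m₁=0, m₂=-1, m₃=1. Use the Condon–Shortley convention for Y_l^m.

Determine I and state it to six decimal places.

0.161907

m-sum 0 ✓  L=16 even ✓  7≤7≤9 ✓
Π(2lᵢ+1) = 17×3×15 = 765
triangle coeff Δ(8,1,7) = 1/2040
Σ_t [1,1]: t=1:−1/25401600 = -1/25401600
(3j)²=8/255 [(8 1 7; 0 0 0)], sign=+1
Σ_t [0,0]: t=0:+1/58060800 = 1/58060800
(3j)²=7/510 [(8 1 7; 0 -1 1)], sign=+1
⇒ 4πI² = 28/85
I = (+1)√(28/85/(4π)) = 0.16190663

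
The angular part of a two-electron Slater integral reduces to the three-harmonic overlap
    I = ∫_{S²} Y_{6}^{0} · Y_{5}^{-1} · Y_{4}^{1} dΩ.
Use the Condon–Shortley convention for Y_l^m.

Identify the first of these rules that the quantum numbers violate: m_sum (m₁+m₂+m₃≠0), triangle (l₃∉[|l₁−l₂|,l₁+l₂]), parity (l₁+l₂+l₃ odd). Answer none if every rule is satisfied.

parity

Σmᵢ = 0  ✓
l₃∈[|l₁−l₂|,l₁+l₂]=[1,11], have l₃=4  ✓
Σlᵢ = 15 ⇒ odd  ✗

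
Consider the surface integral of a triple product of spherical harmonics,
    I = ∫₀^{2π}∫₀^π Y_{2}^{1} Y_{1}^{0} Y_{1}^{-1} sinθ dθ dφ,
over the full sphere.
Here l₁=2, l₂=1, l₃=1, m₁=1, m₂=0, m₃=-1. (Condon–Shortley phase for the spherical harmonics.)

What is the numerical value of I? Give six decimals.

-0.218510

Checks pass: Σm=0; 4 even; l₃=1∈[1,3].
(2·2+1)(2·1+1)(2·1+1) = 45
Δ: 2! 2! 0! / 5! → 1/30
sum: t=1:−1/1 = -1/1
3j²(2 1 1; 0 0 0) = Δ·Π!·Σ² = 2/15  (sign +1)
sum: t=1:−1/2 = -1/2
3j²(2 1 1; 1 0 -1) = Δ·Π!·Σ² = 1/10  (sign -1)
combine: 4πI² = 45·2/15·1/10 = 3/5
take √, sign -1: I = -0.21850969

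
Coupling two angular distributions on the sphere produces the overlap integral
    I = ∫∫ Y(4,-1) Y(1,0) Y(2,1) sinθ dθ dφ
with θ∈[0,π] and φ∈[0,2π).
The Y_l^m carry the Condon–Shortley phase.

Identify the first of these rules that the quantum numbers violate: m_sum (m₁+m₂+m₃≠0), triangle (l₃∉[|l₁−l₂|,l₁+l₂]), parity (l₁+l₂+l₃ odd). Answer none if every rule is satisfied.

m₁+m₂+m₃ = -1 + 0 + 1 = 0  ✓
triangle: |4−1|=3 ≤ l₃=2 ≤ 4+1=5  ✗
parity: l₁+l₂+l₃ = 7 is odd

triangle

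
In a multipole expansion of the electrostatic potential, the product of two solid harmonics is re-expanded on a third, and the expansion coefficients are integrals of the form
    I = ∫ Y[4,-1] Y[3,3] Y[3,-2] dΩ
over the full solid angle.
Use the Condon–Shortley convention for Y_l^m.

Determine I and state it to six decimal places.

Rules hold: Σm=0, L=10 even, 1≤3≤7.
N = 9·7·7 = 441
Δ = 4!·4!·2!/11! = 1/34650
Racah Σ t=1..3: t=1:−1/72 t=2:+1/16 t=3:−1/72 = 5/144
⇒ 3j(4 3 3; 0 0 0)² = 2/77, sgn -1
Racah Σ t=4..4: t=4:+1/288 = 1/288
⇒ 3j(4 3 3; -1 3 -2)² = 5/231, sgn -1
4πI² = N·(3j₀)²·(3jₘ)² = 30/121
I = +1·√(0.247934/4π) = 0.14046335

0.140463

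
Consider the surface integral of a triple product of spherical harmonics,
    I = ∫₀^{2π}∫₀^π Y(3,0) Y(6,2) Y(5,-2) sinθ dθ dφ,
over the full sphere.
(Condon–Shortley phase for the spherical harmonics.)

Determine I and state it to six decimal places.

m-sum 0 ✓  L=14 even ✓  3≤5≤9 ✓
Π(2lᵢ+1) = 7×13×11 = 1001
triangle coeff Δ(3,6,5) = 1/675675
Σ_t [1,3]: t=1:−1/8640 t=2:+1/2304 t=3:−1/8640 = 7/34560
(3j)²=7/429 [(3 6 5; 0 0 0)], sign=-1
Σ_t [1,3]: t=1:−1/60480 t=2:+1/5760 t=3:−1/8640 = 1/24192
(3j)²=8/3003 [(3 6 5; 0 2 -2)], sign=-1
⇒ 4πI² = 56/1287
I = (+1)√(56/1287/(4π)) = 0.05884368

0.058844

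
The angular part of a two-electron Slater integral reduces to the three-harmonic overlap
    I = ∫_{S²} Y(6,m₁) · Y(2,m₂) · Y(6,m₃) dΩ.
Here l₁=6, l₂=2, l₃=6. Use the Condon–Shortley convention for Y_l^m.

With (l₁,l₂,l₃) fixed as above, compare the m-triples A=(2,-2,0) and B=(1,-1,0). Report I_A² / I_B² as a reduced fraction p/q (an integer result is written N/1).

Same 6,2,6: normalisation and zero-m 3j drop out of the ratio.
A: Δ: 2! 10! 2! / 15! → 1/90090; sum: t=0:+1/69120 = 1/69120; 3j²(6 2 6; 2 -2 0) = Δ·Π!·Σ² = 4/143  (sign +1)
B: Δ: 2! 10! 2! / 15! → 1/90090; sum: t=0:+1/28800 t=1:−1/34560 = 1/172800; 3j²(6 2 6; 1 -1 0) = Δ·Π!·Σ² = 1/1430  (sign +1)
I_A²/I_B² = (4/143)/(1/1430) = 40/1

40/1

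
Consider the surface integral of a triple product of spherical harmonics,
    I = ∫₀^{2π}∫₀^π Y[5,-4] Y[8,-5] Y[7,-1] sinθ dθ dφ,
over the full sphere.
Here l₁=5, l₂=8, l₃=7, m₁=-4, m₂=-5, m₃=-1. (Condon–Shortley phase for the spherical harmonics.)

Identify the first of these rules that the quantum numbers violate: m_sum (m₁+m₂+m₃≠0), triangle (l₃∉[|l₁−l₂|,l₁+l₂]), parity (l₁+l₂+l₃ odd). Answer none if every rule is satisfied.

m_sum

azimuthal sum: -4 − 5 − 1 = -10  ✗
3 ≤ 7 ≤ 13 (triangle on l)
L = 5 + 8 + 7 = 20 (even)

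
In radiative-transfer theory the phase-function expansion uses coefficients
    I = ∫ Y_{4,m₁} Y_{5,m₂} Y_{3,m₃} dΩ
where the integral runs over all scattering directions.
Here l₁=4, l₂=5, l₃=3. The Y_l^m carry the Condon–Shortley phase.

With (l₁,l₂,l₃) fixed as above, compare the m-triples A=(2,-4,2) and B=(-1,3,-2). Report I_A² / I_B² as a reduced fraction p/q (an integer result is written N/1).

16/1

l's match ⇒ only the (l;m) 3-j factors differ between A and B.
A: triangle coeff Δ(4,5,3) = 1/180180; Σ_t [0,1]: t=0:+1/8640 t=1:−1/2880 = -1/4320; (3j)²=8/429 [(4 5 3; 2 -4 2)], sign=+1
B: triangle coeff Δ(4,5,3) = 1/180180; Σ_t [4,5]: t=4:+1/1152 t=5:−1/1440 = 1/5760; (3j)²=1/858 [(4 5 3; -1 3 -2)], sign=-1
I_A²/I_B² = (8/429)/(1/858) = 16/1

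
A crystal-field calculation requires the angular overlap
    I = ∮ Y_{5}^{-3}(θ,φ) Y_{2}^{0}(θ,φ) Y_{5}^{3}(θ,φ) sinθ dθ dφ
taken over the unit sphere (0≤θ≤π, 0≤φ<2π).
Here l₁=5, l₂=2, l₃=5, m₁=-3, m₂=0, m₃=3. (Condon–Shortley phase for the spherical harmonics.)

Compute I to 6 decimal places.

-0.016174

Checks pass: Σm=0; 12 even; l₃=5∈[3,7].
(2·5+1)(2·2+1)(2·5+1) = 605
Δ: 2! 8! 2! / 13! → 1/38610
sum: t=0:+1/2880 t=1:−1/576 t=2:+1/2880 = -1/960
3j²(5 2 5; 0 0 0) = Δ·Π!·Σ² = 10/429  (sign +1)
sum: t=0:+1/161280 t=1:−1/5040 t=2:+1/5760 = -1/53760
3j²(5 2 5; -3 0 3) = Δ·Π!·Σ² = 1/4290  (sign -1)
combine: 4πI² = 605·10/429·1/4290 = 5/1521
take √, sign -1: I = -0.01617393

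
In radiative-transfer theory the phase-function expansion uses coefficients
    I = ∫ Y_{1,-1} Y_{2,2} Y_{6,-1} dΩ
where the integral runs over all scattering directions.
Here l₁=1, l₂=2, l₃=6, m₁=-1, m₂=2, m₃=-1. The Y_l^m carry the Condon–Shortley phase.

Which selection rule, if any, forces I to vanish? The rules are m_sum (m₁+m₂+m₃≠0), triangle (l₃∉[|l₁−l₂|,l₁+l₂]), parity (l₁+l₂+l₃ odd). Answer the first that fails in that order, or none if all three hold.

Σmᵢ = 0  ✓
l₃∈[|l₁−l₂|,l₁+l₂]=[1,3], have l₃=6  ✗
Σlᵢ = 9 ⇒ odd

triangle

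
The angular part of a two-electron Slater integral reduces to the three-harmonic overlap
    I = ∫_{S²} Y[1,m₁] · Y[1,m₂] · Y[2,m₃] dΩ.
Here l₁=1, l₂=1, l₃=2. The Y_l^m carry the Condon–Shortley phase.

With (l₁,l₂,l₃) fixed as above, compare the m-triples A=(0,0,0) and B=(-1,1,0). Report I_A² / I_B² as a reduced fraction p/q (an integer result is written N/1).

l's match ⇒ only the (l;m) 3-j factors differ between A and B.
A: triangle coeff Δ(1,1,2) = 1/30; Σ_t [0,0]: t=0:+1/1 = 1/1; (3j)²=2/15 [(1 1 2; 0 0 0)], sign=+1
B: triangle coeff Δ(1,1,2) = 1/30; Σ_t [0,0]: t=0:+1/4 = 1/4; (3j)²=1/30 [(1 1 2; -1 1 0)], sign=+1
I_A²/I_B² = (2/15)/(1/30) = 4/1

4/1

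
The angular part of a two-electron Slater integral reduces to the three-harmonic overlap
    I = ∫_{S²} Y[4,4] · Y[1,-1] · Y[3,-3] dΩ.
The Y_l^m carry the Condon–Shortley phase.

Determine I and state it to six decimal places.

0.325735

m-sum 0 ✓  L=8 even ✓  3≤3≤5 ✓
Π(2lᵢ+1) = 9×3×7 = 189
triangle coeff Δ(4,1,3) = 1/252
Σ_t [1,1]: t=1:−1/36 = -1/36
(3j)²=4/63 [(4 1 3; 0 0 0)], sign=+1
Σ_t [0,0]: t=0:+1/1440 = 1/1440
(3j)²=1/9 [(4 1 3; 4 -1 -3)], sign=+1
⇒ 4πI² = 4/3
I = (+1)√(4/3/(4π)) = 0.32573501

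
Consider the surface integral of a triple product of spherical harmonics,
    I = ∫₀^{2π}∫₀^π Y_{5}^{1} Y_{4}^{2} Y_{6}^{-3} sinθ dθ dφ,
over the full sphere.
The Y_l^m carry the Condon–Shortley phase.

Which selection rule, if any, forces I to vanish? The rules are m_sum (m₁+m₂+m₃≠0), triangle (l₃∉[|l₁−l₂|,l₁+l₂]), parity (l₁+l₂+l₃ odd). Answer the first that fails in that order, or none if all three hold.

azimuthal sum: 1 + 2 − 3 = 0  ✓
1 ≤ 6 ≤ 9 (triangle on l)  ✓
L = 5 + 4 + 6 = 15 (odd)  ✗

parity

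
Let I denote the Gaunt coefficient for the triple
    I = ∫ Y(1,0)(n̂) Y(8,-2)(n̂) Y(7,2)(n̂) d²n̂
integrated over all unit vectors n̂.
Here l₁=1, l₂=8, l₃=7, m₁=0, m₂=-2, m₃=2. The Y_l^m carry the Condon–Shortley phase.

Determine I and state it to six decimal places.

Checks pass: Σm=0; 16 even; l₃=7∈[7,9].
(2·1+1)(2·8+1)(2·7+1) = 765
Δ: 2! 0! 14! / 17! → 1/2040
sum: t=1:−1/25401600 = -1/25401600
3j²(1 8 7; 0 0 0) = Δ·Π!·Σ² = 8/255  (sign +1)
sum: t=1:−1/43545600 = -1/43545600
3j²(1 8 7; 0 -2 2) = Δ·Π!·Σ² = 1/34  (sign +1)
combine: 4πI² = 765·8/255·1/34 = 12/17
take √, sign +1: I = 0.23700703

0.237007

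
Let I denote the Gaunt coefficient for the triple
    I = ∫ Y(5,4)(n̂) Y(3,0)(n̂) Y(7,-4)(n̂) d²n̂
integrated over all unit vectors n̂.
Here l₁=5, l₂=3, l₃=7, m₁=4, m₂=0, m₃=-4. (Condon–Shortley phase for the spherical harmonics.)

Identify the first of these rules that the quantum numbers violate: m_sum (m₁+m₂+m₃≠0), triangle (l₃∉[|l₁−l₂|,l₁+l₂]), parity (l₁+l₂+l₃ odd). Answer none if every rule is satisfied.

parity

Σmᵢ = 0  ✓
l₃∈[|l₁−l₂|,l₁+l₂]=[2,8], have l₃=7  ✓
Σlᵢ = 15 ⇒ odd  ✗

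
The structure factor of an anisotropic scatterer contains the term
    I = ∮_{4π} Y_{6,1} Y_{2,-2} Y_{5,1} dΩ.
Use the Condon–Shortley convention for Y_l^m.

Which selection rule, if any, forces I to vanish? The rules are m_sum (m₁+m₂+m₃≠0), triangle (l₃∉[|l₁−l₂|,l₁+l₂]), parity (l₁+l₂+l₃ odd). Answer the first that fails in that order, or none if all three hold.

Σmᵢ = 0  ✓
l₃∈[|l₁−l₂|,l₁+l₂]=[4,8], have l₃=5  ✓
Σlᵢ = 13 ⇒ odd  ✗

parity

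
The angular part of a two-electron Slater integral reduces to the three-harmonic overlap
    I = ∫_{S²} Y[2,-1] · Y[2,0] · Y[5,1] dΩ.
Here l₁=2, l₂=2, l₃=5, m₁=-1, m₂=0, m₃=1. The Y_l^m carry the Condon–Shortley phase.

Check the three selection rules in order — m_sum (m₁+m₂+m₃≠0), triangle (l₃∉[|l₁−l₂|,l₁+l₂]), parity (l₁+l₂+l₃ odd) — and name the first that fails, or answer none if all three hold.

triangle

Σmᵢ = 0  ✓
l₃∈[|l₁−l₂|,l₁+l₂]=[0,4], have l₃=5  ✗
Σlᵢ = 9 ⇒ odd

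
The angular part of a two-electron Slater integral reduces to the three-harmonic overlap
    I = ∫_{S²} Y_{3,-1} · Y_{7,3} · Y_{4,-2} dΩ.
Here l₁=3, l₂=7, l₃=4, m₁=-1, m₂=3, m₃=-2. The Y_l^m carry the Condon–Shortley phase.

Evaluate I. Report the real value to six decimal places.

-0.239176

Rules hold: Σm=0, L=14 even, 4≤4≤10.
N = 7·15·9 = 945
Δ = 6!·0!·8!/15! = 1/45045
Racah Σ t=3..3: t=3:−1/20736 = -1/20736
⇒ 3j(3 7 4; 0 0 0)² = 35/1287, sgn -1
Racah Σ t=4..4: t=4:+1/69120 = 1/69120
⇒ 3j(3 7 4; -1 3 -2)² = 4/143, sgn +1
4πI² = N·(3j₀)²·(3jₘ)² = 14700/20449
I = -1·√(0.718862/4π) = -0.23917605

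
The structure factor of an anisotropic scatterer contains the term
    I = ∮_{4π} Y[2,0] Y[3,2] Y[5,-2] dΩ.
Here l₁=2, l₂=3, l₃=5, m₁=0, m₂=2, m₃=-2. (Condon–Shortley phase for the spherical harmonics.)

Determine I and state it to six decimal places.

0.190188

m-sum 0 ✓  L=10 even ✓  1≤5≤5 ✓
Π(2lᵢ+1) = 5×7×11 = 385
triangle coeff Δ(2,3,5) = 1/2310
Σ_t [0,0]: t=0:+1/144 = 1/144
(3j)²=10/231 [(2 3 5; 0 0 0)], sign=-1
Σ_t [0,0]: t=0:+1/480 = 1/480
(3j)²=3/110 [(2 3 5; 0 2 -2)], sign=-1
⇒ 4πI² = 5/11
I = (+1)√(5/11/(4π)) = 0.19018827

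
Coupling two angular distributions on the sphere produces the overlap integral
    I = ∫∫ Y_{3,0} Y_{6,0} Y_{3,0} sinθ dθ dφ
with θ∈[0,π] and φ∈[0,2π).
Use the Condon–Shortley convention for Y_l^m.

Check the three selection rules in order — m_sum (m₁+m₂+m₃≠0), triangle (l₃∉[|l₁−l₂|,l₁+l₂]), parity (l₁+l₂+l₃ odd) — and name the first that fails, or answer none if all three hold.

none

azimuthal sum: 0 + 0 + 0 = 0  ✓
3 ≤ 3 ≤ 9 (triangle on l)  ✓
L = 3 + 6 + 3 = 12 (even)  ✓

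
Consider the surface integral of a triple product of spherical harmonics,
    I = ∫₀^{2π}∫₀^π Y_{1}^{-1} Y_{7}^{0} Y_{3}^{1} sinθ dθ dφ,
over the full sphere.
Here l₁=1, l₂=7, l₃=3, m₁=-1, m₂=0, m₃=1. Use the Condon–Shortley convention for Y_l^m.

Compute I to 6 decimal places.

0.000000

triangle: need 6≤l₃≤8, have 3; I=0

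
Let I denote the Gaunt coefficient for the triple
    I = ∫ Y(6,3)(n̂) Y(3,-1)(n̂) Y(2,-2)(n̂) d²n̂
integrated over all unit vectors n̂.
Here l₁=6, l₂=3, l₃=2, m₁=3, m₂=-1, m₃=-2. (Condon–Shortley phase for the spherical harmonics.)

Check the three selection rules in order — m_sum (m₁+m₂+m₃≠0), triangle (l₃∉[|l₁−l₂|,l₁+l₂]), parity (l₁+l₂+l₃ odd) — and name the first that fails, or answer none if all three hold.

Σmᵢ = 0  ✓
l₃∈[|l₁−l₂|,l₁+l₂]=[3,9], have l₃=2  ✗
Σlᵢ = 11 ⇒ odd

triangle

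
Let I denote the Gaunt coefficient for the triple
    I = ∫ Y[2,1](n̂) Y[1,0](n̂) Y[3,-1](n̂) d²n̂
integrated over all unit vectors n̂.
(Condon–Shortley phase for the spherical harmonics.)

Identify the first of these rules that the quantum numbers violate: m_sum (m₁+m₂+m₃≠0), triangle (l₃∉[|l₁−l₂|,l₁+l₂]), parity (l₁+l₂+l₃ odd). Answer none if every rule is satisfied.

Σmᵢ = 0  ✓
l₃∈[|l₁−l₂|,l₁+l₂]=[1,3], have l₃=3  ✓
Σlᵢ = 6 ⇒ even  ✓

none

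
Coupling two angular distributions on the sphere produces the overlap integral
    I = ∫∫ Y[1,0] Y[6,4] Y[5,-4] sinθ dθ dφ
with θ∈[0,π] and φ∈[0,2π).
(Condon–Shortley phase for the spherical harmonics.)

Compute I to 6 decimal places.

0.182727

Rules hold: Σm=0, L=12 even, 5≤5≤7.
N = 3·13·11 = 429
Δ = 2!·0!·10!/13! = 1/858
Racah Σ t=1..1: t=1:−1/14400 = -1/14400
⇒ 3j(1 6 5; 0 0 0)² = 6/143, sgn +1
Racah Σ t=1..1: t=1:−1/362880 = -1/362880
⇒ 3j(1 6 5; 0 4 -4)² = 10/429, sgn +1
4πI² = N·(3j₀)²·(3jₘ)² = 60/143
I = +1·√(0.41958/4π) = 0.18272698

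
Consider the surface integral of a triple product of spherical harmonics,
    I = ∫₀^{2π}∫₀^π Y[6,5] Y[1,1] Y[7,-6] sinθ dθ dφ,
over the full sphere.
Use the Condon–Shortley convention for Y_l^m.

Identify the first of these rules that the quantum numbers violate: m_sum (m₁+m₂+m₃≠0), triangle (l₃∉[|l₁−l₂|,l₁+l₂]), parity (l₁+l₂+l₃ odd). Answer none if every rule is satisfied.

none

Σmᵢ = 0  ✓
l₃∈[|l₁−l₂|,l₁+l₂]=[5,7], have l₃=7  ✓
Σlᵢ = 14 ⇒ even  ✓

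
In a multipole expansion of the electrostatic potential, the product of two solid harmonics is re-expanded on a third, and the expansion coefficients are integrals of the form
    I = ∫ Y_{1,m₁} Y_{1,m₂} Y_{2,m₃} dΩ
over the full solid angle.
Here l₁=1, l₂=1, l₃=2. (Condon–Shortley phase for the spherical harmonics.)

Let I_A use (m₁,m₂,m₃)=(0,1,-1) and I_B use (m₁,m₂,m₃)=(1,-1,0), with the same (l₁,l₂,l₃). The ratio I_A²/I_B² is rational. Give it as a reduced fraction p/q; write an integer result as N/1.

3/1

Same 1,1,2: normalisation and zero-m 3j drop out of the ratio.
A: Δ: 0! 2! 2! / 5! → 1/30; sum: t=0:+1/2 = 1/2; 3j²(1 1 2; 0 1 -1) = Δ·Π!·Σ² = 1/10  (sign -1)
B: Δ: 0! 2! 2! / 5! → 1/30; sum: t=0:+1/4 = 1/4; 3j²(1 1 2; 1 -1 0) = Δ·Π!·Σ² = 1/30  (sign +1)
I_A²/I_B² = (1/10)/(1/30) = 3/1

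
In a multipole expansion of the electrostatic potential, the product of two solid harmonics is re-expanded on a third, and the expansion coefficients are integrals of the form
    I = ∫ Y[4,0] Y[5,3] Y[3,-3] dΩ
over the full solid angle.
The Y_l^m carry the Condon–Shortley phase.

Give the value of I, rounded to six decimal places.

0.196280

Checks pass: Σm=0; 12 even; l₃=3∈[1,9].
(2·4+1)(2·5+1)(2·3+1) = 693
Δ: 6! 2! 4! / 13! → 1/180180
sum: t=2:+1/576 t=3:−1/144 t=4:+1/576 = -1/288
3j²(4 5 3; 0 0 0) = Δ·Π!·Σ² = 20/1001  (sign +1)
sum: t=4:+1/2304 = 1/2304
3j²(4 5 3; 0 3 -3) = Δ·Π!·Σ² = 5/143  (sign +1)
combine: 4πI² = 693·20/1001·5/143 = 900/1859
take √, sign +1: I = 0.19628026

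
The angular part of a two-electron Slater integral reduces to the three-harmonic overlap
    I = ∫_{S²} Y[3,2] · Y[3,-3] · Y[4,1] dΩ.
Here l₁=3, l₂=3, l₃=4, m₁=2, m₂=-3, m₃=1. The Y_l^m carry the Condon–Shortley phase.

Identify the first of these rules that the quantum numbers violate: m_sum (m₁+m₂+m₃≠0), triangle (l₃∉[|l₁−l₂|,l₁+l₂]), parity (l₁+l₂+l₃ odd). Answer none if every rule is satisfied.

m₁+m₂+m₃ = 2 − 3 + 1 = 0  ✓
triangle: |3−3|=0 ≤ l₃=4 ≤ 3+3=6  ✓
parity: l₁+l₂+l₃ = 10 is even  ✓

none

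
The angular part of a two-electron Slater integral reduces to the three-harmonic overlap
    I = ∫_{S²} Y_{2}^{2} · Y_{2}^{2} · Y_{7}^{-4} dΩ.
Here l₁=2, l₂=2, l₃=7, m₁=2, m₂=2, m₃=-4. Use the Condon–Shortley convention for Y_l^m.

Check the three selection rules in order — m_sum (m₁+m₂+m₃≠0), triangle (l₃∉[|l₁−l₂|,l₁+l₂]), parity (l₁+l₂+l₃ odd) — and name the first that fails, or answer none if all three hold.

triangle

Σmᵢ = 0  ✓
l₃∈[|l₁−l₂|,l₁+l₂]=[0,4], have l₃=7  ✗
Σlᵢ = 11 ⇒ odd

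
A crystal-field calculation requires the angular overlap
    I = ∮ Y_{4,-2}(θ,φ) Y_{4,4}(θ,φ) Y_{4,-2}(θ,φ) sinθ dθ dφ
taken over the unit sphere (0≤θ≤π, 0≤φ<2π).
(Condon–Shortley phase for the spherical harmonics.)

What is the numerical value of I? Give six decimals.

0.190983

Checks pass: Σm=0; 12 even; l₃=4∈[0,8].
(2·4+1)(2·4+1)(2·4+1) = 729
Δ: 4! 4! 4! / 13! → 1/450450
sum: t=0:+1/13824 t=1:−1/216 t=2:+1/64 t=3:−1/216 t=4:+1/13824 = 5/768
3j²(4 4 4; 0 0 0) = Δ·Π!·Σ² = 18/1001  (sign +1)
sum: t=4:+1/2304 = 1/2304
3j²(4 4 4; -2 4 -2) = Δ·Π!·Σ² = 5/143  (sign +1)
combine: 4πI² = 729·18/1001·5/143 = 65610/143143
take √, sign +1: I = 0.19098314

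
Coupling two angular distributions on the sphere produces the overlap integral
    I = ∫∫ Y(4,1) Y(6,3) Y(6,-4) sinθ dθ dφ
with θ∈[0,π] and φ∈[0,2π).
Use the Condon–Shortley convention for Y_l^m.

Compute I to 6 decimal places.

Checks pass: Σm=0; 16 even; l₃=6∈[2,10].
(2·4+1)(2·6+1)(2·6+1) = 1521
Δ: 4! 4! 8! / 17! → 1/15315300
sum: t=0:+1/829440 t=1:−1/25920 t=2:+1/9216 t=3:−1/25920 t=4:+1/829440 = 7/207360
3j²(4 6 6; 0 0 0) = Δ·Π!·Σ² = 28/2431  (sign +1)
sum: t=1:−1/967680 t=2:+1/120960 t=3:−1/207360 = 1/414720
3j²(4 6 6; 1 3 -4) = Δ·Π!·Σ² = 21/4862  (sign +1)
combine: 4πI² = 1521·28/2431·21/4862 = 2646/34969
take √, sign +1: I = 0.07759762

0.077598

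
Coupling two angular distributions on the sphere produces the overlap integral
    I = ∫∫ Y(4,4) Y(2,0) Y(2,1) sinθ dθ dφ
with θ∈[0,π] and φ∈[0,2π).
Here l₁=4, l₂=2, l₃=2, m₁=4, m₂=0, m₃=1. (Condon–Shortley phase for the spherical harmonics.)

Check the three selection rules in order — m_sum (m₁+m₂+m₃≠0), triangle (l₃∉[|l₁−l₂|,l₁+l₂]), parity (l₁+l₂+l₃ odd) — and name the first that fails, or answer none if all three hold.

m_sum

azimuthal sum: 4 + 0 + 1 = 5  ✗
2 ≤ 2 ≤ 6 (triangle on l)
L = 4 + 2 + 2 = 8 (even)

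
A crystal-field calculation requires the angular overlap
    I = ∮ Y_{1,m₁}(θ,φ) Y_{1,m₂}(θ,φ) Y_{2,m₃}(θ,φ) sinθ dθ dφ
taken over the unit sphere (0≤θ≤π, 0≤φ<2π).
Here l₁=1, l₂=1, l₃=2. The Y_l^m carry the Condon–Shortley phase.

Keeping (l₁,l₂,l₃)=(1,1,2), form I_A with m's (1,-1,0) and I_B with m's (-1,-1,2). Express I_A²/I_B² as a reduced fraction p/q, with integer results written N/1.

Shared (l₁,l₂,l₃)=(1,1,2): N and (l;000)² cancel in I_A²/I_B².
A: Δ = 0!·2!·2!/5! = 1/30; Racah Σ t=0..0: t=0:+1/4 = 1/4; ⇒ 3j(1 1 2; 1 -1 0)² = 1/30, sgn +1
B: Δ = 0!·2!·2!/5! = 1/30; Racah Σ t=0..0: t=0:+1/4 = 1/4; ⇒ 3j(1 1 2; -1 -1 2)² = 1/5, sgn +1
I_A²/I_B² = (1/30)/(1/5) = 1/6

1/6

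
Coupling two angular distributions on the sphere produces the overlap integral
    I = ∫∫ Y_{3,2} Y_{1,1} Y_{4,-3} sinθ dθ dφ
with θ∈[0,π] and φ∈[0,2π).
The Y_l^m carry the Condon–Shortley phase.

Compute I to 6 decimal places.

-0.282095

m-sum 0 ✓  L=8 even ✓  2≤4≤4 ✓
Π(2lᵢ+1) = 7×3×9 = 189
triangle coeff Δ(3,1,4) = 1/252
Σ_t [0,0]: t=0:+1/36 = 1/36
(3j)²=4/63 [(3 1 4; 0 0 0)], sign=+1
Σ_t [0,0]: t=0:+1/240 = 1/240
(3j)²=1/12 [(3 1 4; 2 1 -3)], sign=-1
⇒ 4πI² = 1/1
I = (-1)√(1/1/(4π)) = -0.28209479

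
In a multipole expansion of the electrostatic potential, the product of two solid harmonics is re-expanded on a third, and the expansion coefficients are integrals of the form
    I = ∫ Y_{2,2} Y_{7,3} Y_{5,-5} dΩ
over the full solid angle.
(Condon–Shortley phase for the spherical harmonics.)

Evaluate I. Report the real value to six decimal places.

-0.011332

Rules hold: Σm=0, L=14 even, 5≤5≤9.
N = 5·15·11 = 825
Δ = 4!·0!·10!/15! = 1/15015
Racah Σ t=2..2: t=2:+1/57600 = 1/57600
⇒ 3j(2 7 5; 0 0 0)² = 21/715, sgn -1
Racah Σ t=0..0: t=0:+1/87091200 = 1/87091200
⇒ 3j(2 7 5; 2 3 -5)² = 1/15015, sgn +1
4πI² = N·(3j₀)²·(3jₘ)² = 3/1859
I = -1·√(0.00161377/4π) = -0.01133225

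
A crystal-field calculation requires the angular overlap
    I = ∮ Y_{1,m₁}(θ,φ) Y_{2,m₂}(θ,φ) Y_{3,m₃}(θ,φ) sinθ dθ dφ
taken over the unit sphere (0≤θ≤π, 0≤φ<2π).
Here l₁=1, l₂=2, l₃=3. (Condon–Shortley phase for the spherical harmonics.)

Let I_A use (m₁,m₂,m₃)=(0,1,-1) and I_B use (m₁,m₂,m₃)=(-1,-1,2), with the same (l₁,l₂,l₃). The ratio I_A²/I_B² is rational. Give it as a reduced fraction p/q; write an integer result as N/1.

4/5

l's match ⇒ only the (l;m) 3-j factors differ between A and B.
A: triangle coeff Δ(1,2,3) = 1/105; Σ_t [0,0]: t=0:+1/6 = 1/6; (3j)²=8/105 [(1 2 3; 0 1 -1)], sign=+1
B: triangle coeff Δ(1,2,3) = 1/105; Σ_t [0,0]: t=0:+1/12 = 1/12; (3j)²=2/21 [(1 2 3; -1 -1 2)], sign=-1
I_A²/I_B² = (8/105)/(2/21) = 4/5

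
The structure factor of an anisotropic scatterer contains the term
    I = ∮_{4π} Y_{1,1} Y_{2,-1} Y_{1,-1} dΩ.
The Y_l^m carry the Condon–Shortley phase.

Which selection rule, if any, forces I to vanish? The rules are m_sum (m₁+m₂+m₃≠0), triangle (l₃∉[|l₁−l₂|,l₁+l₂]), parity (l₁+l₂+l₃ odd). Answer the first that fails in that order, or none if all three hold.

m₁+m₂+m₃ = 1 − 1 − 1 = -1  ✗
triangle: |1−2|=1 ≤ l₃=1 ≤ 1+2=3
parity: l₁+l₂+l₃ = 4 is even

m_sum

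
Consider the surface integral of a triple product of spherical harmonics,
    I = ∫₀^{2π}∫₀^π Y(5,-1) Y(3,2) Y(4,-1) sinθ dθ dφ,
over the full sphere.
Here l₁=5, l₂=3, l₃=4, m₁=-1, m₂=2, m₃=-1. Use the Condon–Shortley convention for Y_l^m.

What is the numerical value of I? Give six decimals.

m-sum 0 ✓  L=12 even ✓  2≤4≤8 ✓
Π(2lᵢ+1) = 11×7×9 = 693
triangle coeff Δ(5,3,4) = 1/180180
Σ_t [1,3]: t=1:−1/576 t=2:+1/144 t=3:−1/576 = 1/288
(3j)²=20/1001 [(5 3 4; 0 0 0)], sign=+1
Σ_t [3,4]: t=3:−1/432 t=4:+1/1152 = -5/3456
(3j)²=625/36036 [(5 3 4; -1 2 -1)], sign=+1
⇒ 4πI² = 3125/13013
I = (+1)√(3125/13013/(4π)) = 0.13823925

0.138239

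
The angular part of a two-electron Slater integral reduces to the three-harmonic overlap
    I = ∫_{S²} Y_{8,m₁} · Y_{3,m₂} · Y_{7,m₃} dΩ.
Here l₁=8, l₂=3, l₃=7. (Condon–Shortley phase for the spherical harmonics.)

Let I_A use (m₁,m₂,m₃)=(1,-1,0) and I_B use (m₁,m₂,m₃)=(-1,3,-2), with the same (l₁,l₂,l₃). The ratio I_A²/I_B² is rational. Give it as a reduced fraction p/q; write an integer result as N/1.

343/1620

Shared (l₁,l₂,l₃)=(8,3,7): N and (l;000)² cancel in I_A²/I_B².
A: Δ = 4!·12!·2!/19! = 1/5290740; Racah Σ t=0..2: t=0:+1/29030400 t=1:−1/3110400 t=2:+1/4838400 = -1/12441600; ⇒ 3j(8 3 7; 1 -1 0)² = 343/125970, sgn +1
B: Δ = 4!·12!·2!/19! = 1/5290740; Racah Σ t=4..4: t=4:+1/29030400 = 1/29030400; ⇒ 3j(8 3 7; -1 3 -2)² = 54/4199, sgn -1
I_A²/I_B² = (343/125970)/(54/4199) = 343/1620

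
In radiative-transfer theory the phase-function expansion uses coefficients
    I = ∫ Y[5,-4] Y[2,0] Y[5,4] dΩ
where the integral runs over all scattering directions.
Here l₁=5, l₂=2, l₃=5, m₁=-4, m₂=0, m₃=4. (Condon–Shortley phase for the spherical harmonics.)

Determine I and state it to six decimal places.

-0.097044

Checks pass: Σm=0; 12 even; l₃=5∈[3,7].
(2·5+1)(2·2+1)(2·5+1) = 605
Δ: 2! 8! 2! / 13! → 1/38610
sum: t=0:+1/2880 t=1:−1/576 t=2:+1/2880 = -1/960
3j²(5 2 5; 0 0 0) = Δ·Π!·Σ² = 10/429  (sign +1)
sum: t=1:−1/40320 t=2:+1/20160 = 1/40320
3j²(5 2 5; -4 0 4) = Δ·Π!·Σ² = 6/715  (sign -1)
combine: 4πI² = 605·10/429·6/715 = 20/169
take √, sign -1: I = -0.09704356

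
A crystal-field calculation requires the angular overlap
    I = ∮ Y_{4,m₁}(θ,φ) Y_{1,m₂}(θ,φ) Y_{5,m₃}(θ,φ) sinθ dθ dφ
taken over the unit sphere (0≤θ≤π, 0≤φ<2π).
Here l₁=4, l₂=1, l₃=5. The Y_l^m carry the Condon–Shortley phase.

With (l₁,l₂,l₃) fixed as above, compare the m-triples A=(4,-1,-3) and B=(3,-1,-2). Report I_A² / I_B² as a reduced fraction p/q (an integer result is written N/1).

1/3

l's match ⇒ only the (l;m) 3-j factors differ between A and B.
A: triangle coeff Δ(4,1,5) = 1/495; Σ_t [0,0]: t=0:+1/80640 = 1/80640; (3j)²=1/495 [(4 1 5; 4 -1 -3)], sign=+1
B: triangle coeff Δ(4,1,5) = 1/495; Σ_t [0,0]: t=0:+1/10080 = 1/10080; (3j)²=1/165 [(4 1 5; 3 -1 -2)], sign=-1
I_A²/I_B² = (1/495)/(1/165) = 1/3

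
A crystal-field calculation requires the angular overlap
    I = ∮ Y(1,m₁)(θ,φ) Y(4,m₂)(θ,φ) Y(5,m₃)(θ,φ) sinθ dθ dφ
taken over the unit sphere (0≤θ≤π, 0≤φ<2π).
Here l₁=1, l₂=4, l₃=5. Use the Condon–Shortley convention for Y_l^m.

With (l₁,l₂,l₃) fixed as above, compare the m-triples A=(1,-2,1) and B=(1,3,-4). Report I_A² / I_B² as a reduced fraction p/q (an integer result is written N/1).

1/6

l's match ⇒ only the (l;m) 3-j factors differ between A and B.
A: triangle coeff Δ(1,4,5) = 1/495; Σ_t [0,0]: t=0:+1/2880 = 1/2880; (3j)²=2/165 [(1 4 5; 1 -2 1)], sign=+1
B: triangle coeff Δ(1,4,5) = 1/495; Σ_t [0,0]: t=0:+1/10080 = 1/10080; (3j)²=4/55 [(1 4 5; 1 3 -4)], sign=-1
I_A²/I_B² = (2/165)/(4/55) = 1/6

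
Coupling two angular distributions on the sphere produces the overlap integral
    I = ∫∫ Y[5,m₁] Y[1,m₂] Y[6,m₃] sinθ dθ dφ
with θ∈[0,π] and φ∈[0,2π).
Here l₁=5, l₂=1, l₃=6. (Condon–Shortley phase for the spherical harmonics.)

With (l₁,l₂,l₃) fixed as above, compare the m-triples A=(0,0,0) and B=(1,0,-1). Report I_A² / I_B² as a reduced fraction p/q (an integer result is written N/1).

36/35

Same 5,1,6: normalisation and zero-m 3j drop out of the ratio.
A: Δ: 0! 10! 2! / 13! → 1/858; sum: t=0:+1/14400 = 1/14400; 3j²(5 1 6; 0 0 0) = Δ·Π!·Σ² = 6/143  (sign +1)
B: Δ: 0! 10! 2! / 13! → 1/858; sum: t=0:+1/17280 = 1/17280; 3j²(5 1 6; 1 0 -1) = Δ·Π!·Σ² = 35/858  (sign -1)
I_A²/I_B² = (6/143)/(35/858) = 36/35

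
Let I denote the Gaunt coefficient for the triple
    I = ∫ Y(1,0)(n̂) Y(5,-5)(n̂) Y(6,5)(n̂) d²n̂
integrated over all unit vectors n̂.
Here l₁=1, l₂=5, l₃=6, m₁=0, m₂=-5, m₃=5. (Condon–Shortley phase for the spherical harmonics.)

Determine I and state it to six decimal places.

Checks pass: Σm=0; 12 even; l₃=6∈[4,6].
(2·1+1)(2·5+1)(2·6+1) = 429
Δ: 0! 2! 10! / 13! → 1/858
sum: t=0:+1/14400 = 1/14400
3j²(1 5 6; 0 0 0) = Δ·Π!·Σ² = 6/143  (sign +1)
sum: t=0:+1/3628800 = 1/3628800
3j²(1 5 6; 0 -5 5) = Δ·Π!·Σ² = 1/78  (sign -1)
combine: 4πI² = 429·6/143·1/78 = 3/13
take √, sign -1: I = -0.13551395

-0.135514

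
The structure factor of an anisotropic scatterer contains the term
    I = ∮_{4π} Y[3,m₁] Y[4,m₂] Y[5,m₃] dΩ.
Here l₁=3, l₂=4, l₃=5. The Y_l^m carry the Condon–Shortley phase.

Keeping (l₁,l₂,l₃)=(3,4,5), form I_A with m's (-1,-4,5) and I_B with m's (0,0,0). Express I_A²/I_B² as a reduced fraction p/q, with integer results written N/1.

49/30

l's match ⇒ only the (l;m) 3-j factors differ between A and B.
A: triangle coeff Δ(3,4,5) = 1/180180; Σ_t [0,0]: t=0:+1/34560 = 1/34560; (3j)²=14/429 [(3 4 5; -1 -4 5)], sign=+1
B: triangle coeff Δ(3,4,5) = 1/180180; Σ_t [0,2]: t=0:+1/576 t=1:−1/144 t=2:+1/576 = -1/288; (3j)²=20/1001 [(3 4 5; 0 0 0)], sign=+1
I_A²/I_B² = (14/429)/(20/1001) = 49/30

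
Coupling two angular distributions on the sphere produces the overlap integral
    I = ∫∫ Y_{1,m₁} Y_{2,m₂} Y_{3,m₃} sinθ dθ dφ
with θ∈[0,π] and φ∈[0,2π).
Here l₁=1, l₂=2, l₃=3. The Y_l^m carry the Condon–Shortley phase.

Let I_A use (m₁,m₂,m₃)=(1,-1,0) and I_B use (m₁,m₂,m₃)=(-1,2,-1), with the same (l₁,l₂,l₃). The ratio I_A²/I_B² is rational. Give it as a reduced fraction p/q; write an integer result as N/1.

Same 1,2,3: normalisation and zero-m 3j drop out of the ratio.
A: Δ: 0! 2! 4! / 7! → 1/105; sum: t=0:+1/12 = 1/12; 3j²(1 2 3; 1 -1 0) = Δ·Π!·Σ² = 1/35  (sign -1)
B: Δ: 0! 2! 4! / 7! → 1/105; sum: t=0:+1/48 = 1/48; 3j²(1 2 3; -1 2 -1) = Δ·Π!·Σ² = 1/105  (sign +1)
I_A²/I_B² = (1/35)/(1/105) = 3/1

3/1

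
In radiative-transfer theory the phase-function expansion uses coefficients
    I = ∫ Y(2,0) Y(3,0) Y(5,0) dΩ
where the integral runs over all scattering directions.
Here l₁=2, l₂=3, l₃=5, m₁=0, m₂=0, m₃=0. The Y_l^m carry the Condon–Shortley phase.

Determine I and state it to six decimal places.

0.239615

m-sum 0 ✓  L=10 even ✓  1≤5≤5 ✓
Π(2lᵢ+1) = 5×7×11 = 385
triangle coeff Δ(2,3,5) = 1/2310
Σ_t [0,0]: t=0:+1/144 = 1/144
(3j)²=10/231 [(2 3 5; 0 0 0)], sign=-1
(m-triple is (0,0,0) — same symbol as above.)
⇒ 4πI² = 500/693
I = (+1)√(500/693/(4π)) = 0.23961470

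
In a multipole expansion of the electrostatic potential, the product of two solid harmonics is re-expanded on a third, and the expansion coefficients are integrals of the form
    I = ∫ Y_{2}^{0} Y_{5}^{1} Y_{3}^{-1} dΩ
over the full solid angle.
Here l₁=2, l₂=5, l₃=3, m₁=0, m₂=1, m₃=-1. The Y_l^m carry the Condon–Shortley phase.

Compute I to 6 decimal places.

m-sum 0 ✓  L=10 even ✓  3≤3≤7 ✓
Π(2lᵢ+1) = 5×11×7 = 385
triangle coeff Δ(2,5,3) = 1/2310
Σ_t [2,2]: t=2:+1/144 = 1/144
(3j)²=10/231 [(2 5 3; 0 0 0)], sign=-1
Σ_t [2,2]: t=2:+1/192 = 1/192
(3j)²=3/77 [(2 5 3; 0 1 -1)], sign=+1
⇒ 4πI² = 50/77
I = (-1)√(50/77/(4π)) = -0.22731846

-0.227318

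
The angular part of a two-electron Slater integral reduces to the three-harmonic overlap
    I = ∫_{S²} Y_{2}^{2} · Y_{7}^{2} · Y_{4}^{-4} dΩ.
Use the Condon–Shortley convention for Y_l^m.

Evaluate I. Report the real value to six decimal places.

triangle: need 5≤l₃≤9, have 4; I=0

0.000000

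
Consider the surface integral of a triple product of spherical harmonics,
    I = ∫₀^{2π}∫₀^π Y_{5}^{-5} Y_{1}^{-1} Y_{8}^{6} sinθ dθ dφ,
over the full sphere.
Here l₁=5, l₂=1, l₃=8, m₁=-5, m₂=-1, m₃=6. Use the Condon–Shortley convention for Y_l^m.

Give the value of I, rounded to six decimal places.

0.000000

|5−1|≤8≤5+1 violated ⇒ I = 0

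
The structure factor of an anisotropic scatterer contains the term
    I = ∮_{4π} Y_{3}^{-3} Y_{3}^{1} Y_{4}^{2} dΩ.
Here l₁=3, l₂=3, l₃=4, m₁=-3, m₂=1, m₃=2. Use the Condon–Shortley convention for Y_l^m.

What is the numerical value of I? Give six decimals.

m-sum 0 ✓  L=10 even ✓  0≤4≤6 ✓
Π(2lᵢ+1) = 7×7×9 = 441
triangle coeff Δ(3,3,4) = 1/34650
Σ_t [0,2]: t=0:+1/72 t=1:−1/16 t=2:+1/72 = -5/144
(3j)²=2/77 [(3 3 4; 0 0 0)], sign=-1
Σ_t [2,2]: t=2:+1/192 = 1/192
(3j)²=3/77 [(3 3 4; -3 1 2)], sign=+1
⇒ 4πI² = 54/121
I = (-1)√(54/121/(4π)) = -0.18845135

-0.188451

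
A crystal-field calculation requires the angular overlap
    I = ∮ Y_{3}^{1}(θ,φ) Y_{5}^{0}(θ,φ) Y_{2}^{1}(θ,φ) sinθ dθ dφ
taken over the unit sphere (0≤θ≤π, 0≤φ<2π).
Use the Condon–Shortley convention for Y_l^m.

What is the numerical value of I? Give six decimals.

0.000000

Σmᵢ = 2 ≠ 0, so the φ-integral vanishes; I = 0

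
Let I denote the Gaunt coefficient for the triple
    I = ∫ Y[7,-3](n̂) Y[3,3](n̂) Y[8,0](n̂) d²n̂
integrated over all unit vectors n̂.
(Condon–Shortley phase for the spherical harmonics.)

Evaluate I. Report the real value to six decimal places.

-0.123395

Rules hold: Σm=0, L=18 even, 4≤8≤10.
N = 15·7·17 = 1785
Δ = 2!·12!·4!/19! = 1/5290740
Racah Σ t=0..2: t=0:+1/7257600 t=1:−1/2073600 t=2:+1/7257600 = -1/4838400
⇒ 3j(7 3 8; 0 0 0)² = 252/20995, sgn -1
Racah Σ t=2..2: t=2:+1/46448640 = 1/46448640
⇒ 3j(7 3 8; -3 3 0)² = 75/8398, sgn +1
4πI² = N·(3j₀)²·(3jₘ)² = 198450/1037153
I = -1·√(0.191341/4π) = -0.12339547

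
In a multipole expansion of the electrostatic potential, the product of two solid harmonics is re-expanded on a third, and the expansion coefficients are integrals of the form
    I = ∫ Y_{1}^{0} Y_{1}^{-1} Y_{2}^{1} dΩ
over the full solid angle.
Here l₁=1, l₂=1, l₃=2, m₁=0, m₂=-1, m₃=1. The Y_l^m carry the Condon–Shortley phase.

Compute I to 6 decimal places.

-0.218510

Rules hold: Σm=0, L=4 even, 0≤2≤2.
N = 3·3·5 = 45
Δ = 0!·2!·2!/5! = 1/30
Racah Σ t=0..0: t=0:+1/1 = 1/1
⇒ 3j(1 1 2; 0 0 0)² = 2/15, sgn +1
Racah Σ t=0..0: t=0:+1/2 = 1/2
⇒ 3j(1 1 2; 0 -1 1)² = 1/10, sgn -1
4πI² = N·(3j₀)²·(3jₘ)² = 3/5
I = -1·√(0.6/4π) = -0.21850969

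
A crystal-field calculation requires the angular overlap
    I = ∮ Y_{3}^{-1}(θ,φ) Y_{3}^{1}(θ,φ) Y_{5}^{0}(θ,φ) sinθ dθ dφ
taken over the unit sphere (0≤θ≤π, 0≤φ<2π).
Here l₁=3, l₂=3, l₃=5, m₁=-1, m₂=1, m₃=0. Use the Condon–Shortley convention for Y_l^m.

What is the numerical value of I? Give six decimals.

0.000000

Σlᵢ=11 odd — θ-integrand is odd under cosθ→−cosθ; I=0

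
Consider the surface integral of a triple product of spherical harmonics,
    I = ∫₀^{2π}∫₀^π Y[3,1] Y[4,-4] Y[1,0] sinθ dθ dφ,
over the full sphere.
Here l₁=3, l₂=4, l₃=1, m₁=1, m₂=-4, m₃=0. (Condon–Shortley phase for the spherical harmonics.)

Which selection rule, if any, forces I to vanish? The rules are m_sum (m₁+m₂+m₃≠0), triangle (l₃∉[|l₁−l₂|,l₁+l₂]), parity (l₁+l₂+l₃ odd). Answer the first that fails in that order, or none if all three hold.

m_sum

Σmᵢ = -3  ✗
l₃∈[|l₁−l₂|,l₁+l₂]=[1,7], have l₃=1
Σlᵢ = 8 ⇒ even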